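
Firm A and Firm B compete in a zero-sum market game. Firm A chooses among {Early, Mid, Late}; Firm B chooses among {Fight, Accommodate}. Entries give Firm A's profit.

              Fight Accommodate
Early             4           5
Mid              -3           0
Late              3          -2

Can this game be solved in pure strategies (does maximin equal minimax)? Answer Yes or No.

Yes

Row minima: Early → 4, Mid → -3, Late → -2; maximin = 4.
Column maxima: Fight → 4, Accommodate → 5; minimax = 4.
maximin = minimax = 4, so a saddle point exists.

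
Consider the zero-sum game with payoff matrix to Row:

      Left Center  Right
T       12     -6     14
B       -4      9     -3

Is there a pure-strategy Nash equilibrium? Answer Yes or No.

Row minima: T → -6, B → -4; maximin = -4.
Column maxima: Left → 12, Center → 9, Right → 14; minimax = 9.
-4 ≠ 9, so no pure-strategy equilibrium exists.

No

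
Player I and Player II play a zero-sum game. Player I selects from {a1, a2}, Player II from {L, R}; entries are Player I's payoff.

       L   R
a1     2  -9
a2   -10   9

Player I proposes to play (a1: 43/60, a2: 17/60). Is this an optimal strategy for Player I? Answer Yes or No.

No

Against L this mix gives (43/60)·2 + (17/60)·(-10) = -7/5.
Against R this mix gives (43/60)·(-9) + (17/60)·9 = -39/10.
Player II will play R, holding Player I to -39/10. Shifting weight toward the row that does better against R would raise this floor (the equalizing mix achieves -12/5 against both R and L), so the proposed strategy is not optimal.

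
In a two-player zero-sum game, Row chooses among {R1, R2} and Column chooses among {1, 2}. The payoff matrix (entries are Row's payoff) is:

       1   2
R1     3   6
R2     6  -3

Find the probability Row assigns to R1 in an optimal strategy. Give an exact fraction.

3/4

Row minima: R1 → 3, R2 → -3; maximin = 3.
Column maxima: 1 → 6, 2 → 6; minimax = 6.
3 ≠ 6, so there is no saddle point; optimal play is mixed.
Let Row play R1 with probability p. Expected payoff against 1: 3p + 6(1−p) = −3p + 6; against 2: 6p + (-3)(1−p) = 9p − 3.
Setting these equal: −3p + 6 = 9p − 3 ⇒ −12p = -9 ⇒ p = 3/4, and the value is (-3)·(3/4) + 6 = 15/4.
For Column: with q = P(1), equating R1's and R2's payoffs gives −3q + 6 = 9q − 3 ⇒ q = 3/4.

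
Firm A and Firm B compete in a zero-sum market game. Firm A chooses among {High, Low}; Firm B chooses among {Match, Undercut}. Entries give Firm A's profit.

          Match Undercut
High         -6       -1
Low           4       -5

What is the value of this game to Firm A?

Row minima: High → -6, Low → -5; maximin = -5.
Column maxima: Match → 4, Undercut → -1; minimax = -1.
-5 ≠ -1, so there is no saddle point; optimal play is mixed.
Let Firm A play High with probability p. Expected payoff against Match: (-6)p + 4(1−p) = −10p + 4; against Undercut: (-1)p + (-5)(1−p) = 4p − 5.
Setting these equal: −10p + 4 = 4p − 5 ⇒ −14p = -9 ⇒ p = 9/14, and the value is (-10)·(9/14) + 4 = -17/7.
For Firm B: with q = P(Match), equating High's and Low's payoffs gives −5q − 1 = 9q − 5 ⇒ q = 2/7.

-17/7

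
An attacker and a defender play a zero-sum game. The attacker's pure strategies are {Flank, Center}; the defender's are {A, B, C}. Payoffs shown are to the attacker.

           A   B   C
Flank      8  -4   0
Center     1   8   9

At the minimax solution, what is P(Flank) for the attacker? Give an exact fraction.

Row minima: Flank → -4, Center → 1; maximin = 1.
Column maxima: A → 8, B → 8, C → 9; minimax = 8.
1 ≠ 8, so there is no saddle point; optimal play is mixed.
C is strictly dominated by B (it gives the attacker strictly more in every row), so the defender never plays it.
On the remaining 2×2 (Flank, Center vs A, B):
Let the attacker play Flank with probability p. Expected payoff against A: 8p + 1(1−p) = 7p + 1; against B: (-4)p + 8(1−p) = −12p + 8.
Setting these equal: 7p + 1 = −12p + 8 ⇒ 19p = 7 ⇒ p = 7/19, and the value is (7)·(7/19) + 1 = 68/19.
For the defender: with q = P(A), equating Flank's and Center's payoffs gives 12q − 4 = −7q + 8 ⇒ q = 12/19.

7/19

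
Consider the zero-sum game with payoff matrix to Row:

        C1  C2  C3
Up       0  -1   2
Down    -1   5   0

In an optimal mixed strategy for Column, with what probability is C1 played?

Row minima: Up → -1, Down → -1; maximin = -1.
Column maxima: C1 → 0, C2 → 5, C3 → 2; minimax = 0.
-1 ≠ 0, so there is no saddle point; optimal play is mixed.
C3 is strictly dominated by C1 (it gives Row strictly more in every row), so Column never plays it.
On the remaining 2×2 (Up, Down vs C1, C2):
Let Row play Up with probability p. Expected payoff against C1: 0p + (-1)(1−p) = p − 1; against C2: (-1)p + 5(1−p) = −6p + 5.
Setting these equal: p − 1 = −6p + 5 ⇒ 7p = 6 ⇒ p = 6/7, and the value is (1)·(6/7) − 1 = -1/7.
For Column: with q = P(C1), equating Up's and Down's payoffs gives q − 1 = −6q + 5 ⇒ q = 6/7.

6/7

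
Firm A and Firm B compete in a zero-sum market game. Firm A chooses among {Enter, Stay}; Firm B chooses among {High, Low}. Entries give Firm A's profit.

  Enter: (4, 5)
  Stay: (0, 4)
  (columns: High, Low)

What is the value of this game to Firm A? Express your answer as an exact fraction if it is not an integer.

Row minima: Enter → 4, Stay → 0; maximin = 4.
Column maxima: High → 4, Low → 5; minimax = 4.
Since maximin = minimax = 4, there is a saddle point and the value is 4.

4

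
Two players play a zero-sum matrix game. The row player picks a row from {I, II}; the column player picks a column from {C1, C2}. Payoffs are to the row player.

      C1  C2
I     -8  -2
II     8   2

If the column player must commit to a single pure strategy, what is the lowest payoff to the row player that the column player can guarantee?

Column maxima: C1 → 8, C2 → 2.
The smallest of these is 2.

2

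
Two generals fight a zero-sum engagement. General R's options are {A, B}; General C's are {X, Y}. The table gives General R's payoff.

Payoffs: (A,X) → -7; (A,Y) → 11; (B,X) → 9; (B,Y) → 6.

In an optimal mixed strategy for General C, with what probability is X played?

5/21

Row minima: A → -7, B → 6; maximin = 6.
Column maxima: X → 9, Y → 11; minimax = 9.
6 ≠ 9, so there is no saddle point; optimal play is mixed.
Let General R play A with probability p. Expected payoff against X: (-7)p + 9(1−p) = −16p + 9; against Y: 11p + 6(1−p) = 5p + 6.
Setting these equal: −16p + 9 = 5p + 6 ⇒ −21p = -3 ⇒ p = 1/7, and the value is (-16)·(1/7) + 9 = 47/7.
For General C: with q = P(X), equating A's and B's payoffs gives −18q + 11 = 3q + 6 ⇒ q = 5/21.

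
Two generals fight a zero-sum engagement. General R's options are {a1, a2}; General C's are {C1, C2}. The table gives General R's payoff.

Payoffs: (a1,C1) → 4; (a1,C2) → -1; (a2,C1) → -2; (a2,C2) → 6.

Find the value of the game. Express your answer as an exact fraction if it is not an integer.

Row minima: a1 → -1, a2 → -2; maximin = -1.
Column maxima: C1 → 4, C2 → 6; minimax = 4.
-1 ≠ 4, so there is no saddle point; optimal play is mixed.
Let General R play a1 with probability p. Expected payoff against C1: 4p + (-2)(1−p) = 6p − 2; against C2: (-1)p + 6(1−p) = −7p + 6.
Setting these equal: 6p − 2 = −7p + 6 ⇒ 13p = 8 ⇒ p = 8/13, and the value is (6)·(8/13) − 2 = 22/13.
For General C: with q = P(C1), equating a1's and a2's payoffs gives 5q − 1 = −8q + 6 ⇒ q = 7/13.

22/13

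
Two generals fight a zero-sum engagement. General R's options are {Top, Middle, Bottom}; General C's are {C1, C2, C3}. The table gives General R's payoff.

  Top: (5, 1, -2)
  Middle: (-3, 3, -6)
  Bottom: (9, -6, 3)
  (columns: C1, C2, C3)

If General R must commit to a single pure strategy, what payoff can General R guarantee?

Row minima: Top → -2, Middle → -6, Bottom → -6.
The best of these is -2.

-2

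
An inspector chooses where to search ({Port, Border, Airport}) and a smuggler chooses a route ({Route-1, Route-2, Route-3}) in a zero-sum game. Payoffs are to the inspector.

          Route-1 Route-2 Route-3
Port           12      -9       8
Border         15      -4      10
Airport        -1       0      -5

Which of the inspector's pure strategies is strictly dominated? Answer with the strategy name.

Border gives a strictly higher payoff than Port against every column: 15 > 12, -4 > -9, 10 > 8.
So Port is strictly dominated and the inspector never plays it.

Port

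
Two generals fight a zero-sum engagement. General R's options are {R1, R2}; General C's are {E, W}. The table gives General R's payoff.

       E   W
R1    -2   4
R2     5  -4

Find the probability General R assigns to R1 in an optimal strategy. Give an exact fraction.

Row minima: R1 → -2, R2 → -4; maximin = -2.
Column maxima: E → 5, W → 4; minimax = 4.
-2 ≠ 4, so there is no saddle point; optimal play is mixed.
Let General R play R1 with probability p. Expected payoff against E: (-2)p + 5(1−p) = −7p + 5; against W: 4p + (-4)(1−p) = 8p − 4.
Setting these equal: −7p + 5 = 8p − 4 ⇒ −15p = -9 ⇒ p = 3/5, and the value is (-7)·(3/5) + 5 = 4/5.
For General C: with q = P(E), equating R1's and R2's payoffs gives −6q + 4 = 9q − 4 ⇒ q = 8/15.

3/5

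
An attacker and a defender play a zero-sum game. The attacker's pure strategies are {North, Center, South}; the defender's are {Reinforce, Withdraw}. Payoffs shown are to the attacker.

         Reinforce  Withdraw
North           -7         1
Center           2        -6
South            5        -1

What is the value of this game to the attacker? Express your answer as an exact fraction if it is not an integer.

-1/7

Row minima: North → -7, Center → -6, South → -1; maximin = -1.
Column maxima: Reinforce → 5, Withdraw → 1; minimax = 1.
-1 ≠ 1, so there is no saddle point; optimal play is mixed.
Center is strictly dominated by South, so the attacker never plays it.
On the remaining 2×2 (North, South vs Reinforce, Withdraw):
Let the attacker play North with probability p. Expected payoff against Reinforce: (-7)p + 5(1−p) = −12p + 5; against Withdraw: 1p + (-1)(1−p) = 2p − 1.
Setting these equal: −12p + 5 = 2p − 1 ⇒ −14p = -6 ⇒ p = 3/7, and the value is (-12)·(3/7) + 5 = -1/7.
For the defender: with q = P(Reinforce), equating North's and South's payoffs gives −8q + 1 = 6q − 1 ⇒ q = 1/7.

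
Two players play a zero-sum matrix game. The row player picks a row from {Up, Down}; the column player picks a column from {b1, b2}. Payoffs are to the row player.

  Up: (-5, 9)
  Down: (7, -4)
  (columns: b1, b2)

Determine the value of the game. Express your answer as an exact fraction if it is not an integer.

Row minima: Up → -5, Down → -4; maximin = -4.
Column maxima: b1 → 7, b2 → 9; minimax = 7.
-4 ≠ 7, so there is no saddle point; optimal play is mixed.
Let the row player play Up with probability p. Expected payoff against b1: (-5)p + 7(1−p) = −12p + 7; against b2: 9p + (-4)(1−p) = 13p − 4.
Setting these equal: −12p + 7 = 13p − 4 ⇒ −25p = -11 ⇒ p = 11/25, and the value is (-12)·(11/25) + 7 = 43/25.
For the column player: with q = P(b1), equating Up's and Down's payoffs gives −14q + 9 = 11q − 4 ⇒ q = 13/25.

43/25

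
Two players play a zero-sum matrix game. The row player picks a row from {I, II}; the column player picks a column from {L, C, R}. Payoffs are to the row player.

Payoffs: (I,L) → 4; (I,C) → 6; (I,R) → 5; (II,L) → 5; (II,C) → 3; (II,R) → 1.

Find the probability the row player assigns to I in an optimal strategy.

Row minima: I → 4, II → 1; maximin = 4.
Column maxima: L → 5, C → 6, R → 5; minimax = 5.
4 ≠ 5, so there is no saddle point; optimal play is mixed.
C is strictly dominated by R (it gives the row player strictly more in every row), so the column player never plays it.
On the remaining 2×2 (I, II vs L, R):
Let the row player play I with probability p. Expected payoff against L: 4p + 5(1−p) = −p + 5; against R: 5p + 1(1−p) = 4p + 1.
Setting these equal: −p + 5 = 4p + 1 ⇒ −5p = -4 ⇒ p = 4/5, and the value is (-1)·(4/5) + 5 = 21/5.
For the column player: with q = P(L), equating I's and II's payoffs gives −q + 5 = 4q + 1 ⇒ q = 4/5.

4/5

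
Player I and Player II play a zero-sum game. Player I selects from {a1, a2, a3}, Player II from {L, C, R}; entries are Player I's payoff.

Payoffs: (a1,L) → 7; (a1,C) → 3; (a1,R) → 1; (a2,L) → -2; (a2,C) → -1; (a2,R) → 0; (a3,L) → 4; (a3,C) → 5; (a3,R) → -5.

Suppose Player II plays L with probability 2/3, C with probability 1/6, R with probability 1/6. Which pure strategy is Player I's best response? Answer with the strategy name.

a1

Expected payoff of a1: (2/3)·7 + (1/6)·3 + (1/6)·1 = 16/3.
Expected payoff of a2: (2/3)·(-2) + (1/6)·(-1) + (1/6)·0 = -3/2.
Expected payoff of a3: (2/3)·4 + (1/6)·5 + (1/6)·(-5) = 8/3.
The largest is 16/3, so Player I's best response is a1.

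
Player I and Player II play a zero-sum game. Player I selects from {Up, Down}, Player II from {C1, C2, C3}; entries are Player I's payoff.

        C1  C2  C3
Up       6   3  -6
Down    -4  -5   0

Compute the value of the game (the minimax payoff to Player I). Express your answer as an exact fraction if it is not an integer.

Row minima: Up → -6, Down → -5; maximin = -5.
Column maxima: C1 → 6, C2 → 3, C3 → 0; minimax = 0.
-5 ≠ 0, so there is no saddle point; optimal play is mixed.
C1 is strictly dominated by C2 (it gives Player I strictly more in every row), so Player II never plays it.
On the remaining 2×2 (Up, Down vs C2, C3):
Let Player I play Up with probability p. Expected payoff against C2: 3p + (-5)(1−p) = 8p − 5; against C3: (-6)p + 0(1−p) = −6p.
Setting these equal: 8p − 5 = −6p ⇒ 14p = 5 ⇒ p = 5/14, and the value is (8)·(5/14) − 5 = -15/7.
For Player II: with q = P(C2), equating Up's and Down's payoffs gives 9q − 6 = −5q ⇒ q = 3/7.

-15/7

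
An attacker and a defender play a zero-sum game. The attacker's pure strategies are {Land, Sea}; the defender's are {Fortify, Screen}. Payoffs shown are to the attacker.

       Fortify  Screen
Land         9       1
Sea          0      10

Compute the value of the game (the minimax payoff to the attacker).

Row minima: Land → 1, Sea → 0; maximin = 1.
Column maxima: Fortify → 9, Screen → 10; minimax = 9.
1 ≠ 9, so there is no saddle point; optimal play is mixed.
Let the attacker play Land with probability p. Expected payoff against Fortify: 9p + 0(1−p) = 9p; against Screen: 1p + 10(1−p) = −9p + 10.
Setting these equal: 9p = −9p + 10 ⇒ 18p = 10 ⇒ p = 5/9, and the value is (9)·(5/9) = 5.
For the defender: with q = P(Fortify), equating Land's and Sea's payoffs gives 8q + 1 = −10q + 10 ⇒ q = 1/2.

5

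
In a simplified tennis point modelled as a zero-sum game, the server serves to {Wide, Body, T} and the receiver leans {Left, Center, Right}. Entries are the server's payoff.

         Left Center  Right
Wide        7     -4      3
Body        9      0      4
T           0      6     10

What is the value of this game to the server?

Row minima: Wide → -4, Body → 0, T → 0; maximin = 0.
Column maxima: Left → 9, Center → 6, Right → 10; minimax = 6.
0 ≠ 6, so there is no saddle point; optimal play is mixed.
Wide is strictly dominated by Body, so the server never plays it.
Right is strictly dominated by Center (it gives the server strictly more in every row), so the receiver never plays it.
On the remaining 2×2 (Body, T vs Left, Center):
Let the server play Body with probability p. Expected payoff against Left: 9p + 0(1−p) = 9p; against Center: 0p + 6(1−p) = −6p + 6.
Setting these equal: 9p = −6p + 6 ⇒ 15p = 6 ⇒ p = 2/5, and the value is (9)·(2/5) = 18/5.
For the receiver: with q = P(Left), equating Body's and T's payoffs gives 9q = −6q + 6 ⇒ q = 2/5.

18/5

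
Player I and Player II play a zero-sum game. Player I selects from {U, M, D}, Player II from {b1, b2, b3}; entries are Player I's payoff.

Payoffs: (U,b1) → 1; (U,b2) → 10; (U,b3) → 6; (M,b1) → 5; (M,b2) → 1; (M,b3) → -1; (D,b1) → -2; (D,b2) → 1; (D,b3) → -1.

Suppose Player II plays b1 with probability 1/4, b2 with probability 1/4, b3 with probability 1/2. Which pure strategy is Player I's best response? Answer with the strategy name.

U

Expected payoff of U: (1/4)·1 + (1/4)·10 + (1/2)·6 = 23/4.
Expected payoff of M: (1/4)·5 + (1/4)·1 + (1/2)·(-1) = 1.
Expected payoff of D: (1/4)·(-2) + (1/4)·1 + (1/2)·(-1) = -3/4.
The largest is 23/4, so Player I's best response is U.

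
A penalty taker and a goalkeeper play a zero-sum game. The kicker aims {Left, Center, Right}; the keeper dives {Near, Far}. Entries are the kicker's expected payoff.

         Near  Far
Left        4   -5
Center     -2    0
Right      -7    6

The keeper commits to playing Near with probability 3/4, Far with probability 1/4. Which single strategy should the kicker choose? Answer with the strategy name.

Left

Expected payoff of Left: (3/4)·4 + (1/4)·(-5) = 7/4.
Expected payoff of Center: (3/4)·(-2) + (1/4)·0 = -3/2.
Expected payoff of Right: (3/4)·(-7) + (1/4)·6 = -15/4.
The largest is 7/4, so the kicker's best response is Left.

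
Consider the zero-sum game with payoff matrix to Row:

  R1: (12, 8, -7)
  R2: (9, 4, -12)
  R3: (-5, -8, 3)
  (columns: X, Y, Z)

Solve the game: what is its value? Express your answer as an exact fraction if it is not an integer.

Row minima: R1 → -7, R2 → -12, R3 → -8; maximin = -7.
Column maxima: X → 12, Y → 8, Z → 3; minimax = 3.
-7 ≠ 3, so there is no saddle point; optimal play is mixed.
R2 is strictly dominated by R1, so Row never plays it.
X is strictly dominated by Y (it gives Row strictly more in every row), so Column never plays it.
On the remaining 2×2 (R1, R3 vs Y, Z):
Let Row play R1 with probability p. Expected payoff against Y: 8p + (-8)(1−p) = 16p − 8; against Z: (-7)p + 3(1−p) = −10p + 3.
Setting these equal: 16p − 8 = −10p + 3 ⇒ 26p = 11 ⇒ p = 11/26, and the value is (16)·(11/26) − 8 = -16/13.
For Column: with q = P(Y), equating R1's and R3's payoffs gives 15q − 7 = −11q + 3 ⇒ q = 5/13.

-16/13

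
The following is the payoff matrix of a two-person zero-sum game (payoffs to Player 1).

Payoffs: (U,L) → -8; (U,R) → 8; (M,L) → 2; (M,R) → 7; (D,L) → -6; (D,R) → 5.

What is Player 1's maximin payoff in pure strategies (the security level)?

2

Row minima: U → -8, M → 2, D → -6.
The best of these is 2.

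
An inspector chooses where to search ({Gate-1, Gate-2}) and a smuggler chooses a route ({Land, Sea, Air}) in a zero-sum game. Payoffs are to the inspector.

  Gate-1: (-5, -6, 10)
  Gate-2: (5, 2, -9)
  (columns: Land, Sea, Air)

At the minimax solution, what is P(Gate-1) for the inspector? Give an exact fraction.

Row minima: Gate-1 → -6, Gate-2 → -9; maximin = -6.
Column maxima: Land → 5, Sea → 2, Air → 10; minimax = 2.
-6 ≠ 2, so there is no saddle point; optimal play is mixed.
Land is strictly dominated by Sea (it gives the inspector strictly more in every row), so the smuggler never plays it.
On the remaining 2×2 (Gate-1, Gate-2 vs Sea, Air):
Let the inspector play Gate-1 with probability p. Expected payoff against Sea: (-6)p + 2(1−p) = −8p + 2; against Air: 10p + (-9)(1−p) = 19p − 9.
Setting these equal: −8p + 2 = 19p − 9 ⇒ −27p = -11 ⇒ p = 11/27, and the value is (-8)·(11/27) + 2 = -34/27.
For the smuggler: with q = P(Sea), equating Gate-1's and Gate-2's payoffs gives −16q + 10 = 11q − 9 ⇒ q = 19/27.

11/27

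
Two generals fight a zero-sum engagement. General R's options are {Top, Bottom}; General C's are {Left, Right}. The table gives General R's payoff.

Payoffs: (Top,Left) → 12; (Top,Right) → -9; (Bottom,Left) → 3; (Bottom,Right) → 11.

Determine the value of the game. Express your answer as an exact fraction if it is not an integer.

159/29

Row minima: Top → -9, Bottom → 3; maximin = 3.
Column maxima: Left → 12, Right → 11; minimax = 11.
3 ≠ 11, so there is no saddle point; optimal play is mixed.
Let General R play Top with probability p. Expected payoff against Left: 12p + 3(1−p) = 9p + 3; against Right: (-9)p + 11(1−p) = −20p + 11.
Setting these equal: 9p + 3 = −20p + 11 ⇒ 29p = 8 ⇒ p = 8/29, and the value is (9)·(8/29) + 3 = 159/29.
For General C: with q = P(Left), equating Top's and Bottom's payoffs gives 21q − 9 = −8q + 11 ⇒ q = 20/29.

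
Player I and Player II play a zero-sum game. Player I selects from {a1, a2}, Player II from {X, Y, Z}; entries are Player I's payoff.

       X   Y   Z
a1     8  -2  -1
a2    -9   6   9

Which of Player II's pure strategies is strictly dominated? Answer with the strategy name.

Z

Y holds Player I's payoff strictly below Z in every row: -2 < -1, 6 < 9.
So Z is strictly dominated for Player II.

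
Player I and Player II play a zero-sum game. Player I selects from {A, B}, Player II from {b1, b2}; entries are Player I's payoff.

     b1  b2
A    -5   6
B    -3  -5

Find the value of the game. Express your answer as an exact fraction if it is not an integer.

-43/13

Row minima: A → -5, B → -5; maximin = -5.
Column maxima: b1 → -3, b2 → 6; minimax = -3.
-5 ≠ -3, so there is no saddle point; optimal play is mixed.
Let Player I play A with probability p. Expected payoff against b1: (-5)p + (-3)(1−p) = −2p − 3; against b2: 6p + (-5)(1−p) = 11p − 5.
Setting these equal: −2p − 3 = 11p − 5 ⇒ −13p = -2 ⇒ p = 2/13, and the value is (-2)·(2/13) − 3 = -43/13.
For Player II: with q = P(b1), equating A's and B's payoffs gives −11q + 6 = 2q − 5 ⇒ q = 11/13.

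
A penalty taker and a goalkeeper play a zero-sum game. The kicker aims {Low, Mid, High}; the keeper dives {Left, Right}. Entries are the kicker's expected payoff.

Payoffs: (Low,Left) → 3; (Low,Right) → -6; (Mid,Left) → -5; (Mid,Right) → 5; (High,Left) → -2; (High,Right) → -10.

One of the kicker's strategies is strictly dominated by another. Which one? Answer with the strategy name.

High

Low gives a strictly higher payoff than High against every column: 3 > -2, -6 > -10.
So High is strictly dominated and the kicker never plays it.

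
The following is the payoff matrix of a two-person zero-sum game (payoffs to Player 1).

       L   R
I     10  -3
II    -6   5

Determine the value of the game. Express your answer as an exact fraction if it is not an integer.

4/3

Row minima: I → -3, II → -6; maximin = -3.
Column maxima: L → 10, R → 5; minimax = 5.
-3 ≠ 5, so there is no saddle point; optimal play is mixed.
Let Player 1 play I with probability p. Expected payoff against L: 10p + (-6)(1−p) = 16p − 6; against R: (-3)p + 5(1−p) = −8p + 5.
Setting these equal: 16p − 6 = −8p + 5 ⇒ 24p = 11 ⇒ p = 11/24, and the value is (16)·(11/24) − 6 = 4/3.
For Player 2: with q = P(L), equating I's and II's payoffs gives 13q − 3 = −11q + 5 ⇒ q = 1/3.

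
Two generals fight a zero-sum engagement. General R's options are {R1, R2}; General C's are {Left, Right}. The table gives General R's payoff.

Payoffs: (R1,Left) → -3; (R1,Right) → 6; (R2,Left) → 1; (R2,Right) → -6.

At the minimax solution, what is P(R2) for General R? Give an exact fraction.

Row minima: R1 → -3, R2 → -6; maximin = -3.
Column maxima: Left → 1, Right → 6; minimax = 1.
-3 ≠ 1, so there is no saddle point; optimal play is mixed.
Let General R play R1 with probability p. Expected payoff against Left: (-3)p + 1(1−p) = −4p + 1; against Right: 6p + (-6)(1−p) = 12p − 6.
Setting these equal: −4p + 1 = 12p − 6 ⇒ −16p = -7 ⇒ p = 7/16, and the value is (-4)·(7/16) + 1 = -3/4.
For General C: with q = P(Left), equating R1's and R2's payoffs gives −9q + 6 = 7q − 6 ⇒ q = 3/4.

9/16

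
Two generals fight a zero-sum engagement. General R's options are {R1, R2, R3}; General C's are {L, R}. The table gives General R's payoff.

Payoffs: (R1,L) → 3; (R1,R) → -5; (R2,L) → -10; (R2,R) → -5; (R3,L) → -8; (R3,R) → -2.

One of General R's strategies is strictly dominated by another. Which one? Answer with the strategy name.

R2

R3 gives a strictly higher payoff than R2 against every column: -8 > -10, -2 > -5.
So R2 is strictly dominated and General R never plays it.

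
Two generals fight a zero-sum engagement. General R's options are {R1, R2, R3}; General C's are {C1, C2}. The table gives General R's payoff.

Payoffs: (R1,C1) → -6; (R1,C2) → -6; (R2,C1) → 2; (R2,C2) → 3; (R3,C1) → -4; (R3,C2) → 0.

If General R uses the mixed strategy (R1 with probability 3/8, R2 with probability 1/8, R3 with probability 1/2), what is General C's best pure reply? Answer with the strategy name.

If General C plays C1, General R's expected payoff is (3/8)·(-6) + (1/8)·2 + (1/2)·(-4) = -4.
If General C plays C2, General R's expected payoff is (3/8)·(-6) + (1/8)·3 + (1/2)·0 = -15/8.
General C minimizes General R's payoff; the smallest is -4, so the best response is C1.

C1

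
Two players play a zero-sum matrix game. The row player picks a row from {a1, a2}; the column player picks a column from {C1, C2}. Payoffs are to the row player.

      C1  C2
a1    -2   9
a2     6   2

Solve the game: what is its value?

Row minima: a1 → -2, a2 → 2; maximin = 2.
Column maxima: C1 → 6, C2 → 9; minimax = 6.
2 ≠ 6, so there is no saddle point; optimal play is mixed.
Let the row player play a1 with probability p. Expected payoff against C1: (-2)p + 6(1−p) = −8p + 6; against C2: 9p + 2(1−p) = 7p + 2.
Setting these equal: −8p + 6 = 7p + 2 ⇒ −15p = -4 ⇒ p = 4/15, and the value is (-8)·(4/15) + 6 = 58/15.
For the column player: with q = P(C1), equating a1's and a2's payoffs gives −11q + 9 = 4q + 2 ⇒ q = 7/15.

58/15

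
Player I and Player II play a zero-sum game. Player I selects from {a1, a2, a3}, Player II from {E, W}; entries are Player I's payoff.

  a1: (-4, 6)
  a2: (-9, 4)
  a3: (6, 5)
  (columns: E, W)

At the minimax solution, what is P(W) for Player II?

Row minima: a1 → -4, a2 → -9, a3 → 5; maximin = 5.
Column maxima: E → 6, W → 6; minimax = 6.
5 ≠ 6, so there is no saddle point; optimal play is mixed.
a2 is strictly dominated by a1, so Player I never plays it.
On the remaining 2×2 (a1, a3 vs E, W):
Let Player I play a1 with probability p. Expected payoff against E: (-4)p + 6(1−p) = −10p + 6; against W: 6p + 5(1−p) = p + 5.
Setting these equal: −10p + 6 = p + 5 ⇒ −11p = -1 ⇒ p = 1/11, and the value is (-10)·(1/11) + 6 = 56/11.
For Player II: with q = P(E), equating a1's and a3's payoffs gives −10q + 6 = q + 5 ⇒ q = 1/11.

10/11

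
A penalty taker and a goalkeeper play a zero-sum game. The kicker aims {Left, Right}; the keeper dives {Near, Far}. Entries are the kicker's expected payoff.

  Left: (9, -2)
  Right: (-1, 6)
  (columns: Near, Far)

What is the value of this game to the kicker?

Row minima: Left → -2, Right → -1; maximin = -1.
Column maxima: Near → 9, Far → 6; minimax = 6.
-1 ≠ 6, so there is no saddle point; optimal play is mixed.
Let the kicker play Left with probability p. Expected payoff against Near: 9p + (-1)(1−p) = 10p − 1; against Far: (-2)p + 6(1−p) = −8p + 6.
Setting these equal: 10p − 1 = −8p + 6 ⇒ 18p = 7 ⇒ p = 7/18, and the value is (10)·(7/18) − 1 = 26/9.
For the keeper: with q = P(Near), equating Left's and Right's payoffs gives 11q − 2 = −7q + 6 ⇒ q = 4/9.

26/9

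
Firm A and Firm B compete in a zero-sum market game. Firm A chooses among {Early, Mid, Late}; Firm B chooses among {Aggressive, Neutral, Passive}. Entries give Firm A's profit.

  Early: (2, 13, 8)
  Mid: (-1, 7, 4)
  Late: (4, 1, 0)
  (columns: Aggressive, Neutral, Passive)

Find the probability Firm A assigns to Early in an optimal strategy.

2/5

Row minima: Early → 2, Mid → -1, Late → 0; maximin = 2.
Column maxima: Aggressive → 4, Neutral → 13, Passive → 8; minimax = 4.
2 ≠ 4, so there is no saddle point; optimal play is mixed.
Mid is strictly dominated by Early, so Firm A never plays it.
Neutral is strictly dominated by Passive (it gives Firm A strictly more in every row), so Firm B never plays it.
On the remaining 2×2 (Early, Late vs Aggressive, Passive):
Let Firm A play Early with probability p. Expected payoff against Aggressive: 2p + 4(1−p) = −2p + 4; against Passive: 8p + 0(1−p) = 8p.
Setting these equal: −2p + 4 = 8p ⇒ −10p = -4 ⇒ p = 2/5, and the value is (-2)·(2/5) + 4 = 16/5.
For Firm B: with q = P(Aggressive), equating Early's and Late's payoffs gives −6q + 8 = 4q ⇒ q = 4/5.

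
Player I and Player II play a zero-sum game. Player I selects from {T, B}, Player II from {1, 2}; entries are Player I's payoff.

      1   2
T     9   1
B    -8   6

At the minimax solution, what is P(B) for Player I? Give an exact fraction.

4/11

Row minima: T → 1, B → -8; maximin = 1.
Column maxima: 1 → 9, 2 → 6; minimax = 6.
1 ≠ 6, so there is no saddle point; optimal play is mixed.
Let Player I play T with probability p. Expected payoff against 1: 9p + (-8)(1−p) = 17p − 8; against 2: 1p + 6(1−p) = −5p + 6.
Setting these equal: 17p − 8 = −5p + 6 ⇒ 22p = 14 ⇒ p = 7/11, and the value is (17)·(7/11) − 8 = 31/11.
For Player II: with q = P(1), equating T's and B's payoffs gives 8q + 1 = −14q + 6 ⇒ q = 5/22.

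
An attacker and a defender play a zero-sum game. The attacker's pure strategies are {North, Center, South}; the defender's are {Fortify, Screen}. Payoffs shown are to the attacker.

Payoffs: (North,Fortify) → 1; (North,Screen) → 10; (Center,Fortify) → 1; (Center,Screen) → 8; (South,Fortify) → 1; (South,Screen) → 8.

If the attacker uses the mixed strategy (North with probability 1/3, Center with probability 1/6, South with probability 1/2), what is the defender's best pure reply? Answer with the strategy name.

If the defender plays Fortify, the attacker's expected payoff is (1/3)·1 + (1/6)·1 + (1/2)·1 = 1.
If the defender plays Screen, the attacker's expected payoff is (1/3)·10 + (1/6)·8 + (1/2)·8 = 26/3.
The defender minimizes the attacker's payoff; the smallest is 1, so the best response is Fortify.

Fortify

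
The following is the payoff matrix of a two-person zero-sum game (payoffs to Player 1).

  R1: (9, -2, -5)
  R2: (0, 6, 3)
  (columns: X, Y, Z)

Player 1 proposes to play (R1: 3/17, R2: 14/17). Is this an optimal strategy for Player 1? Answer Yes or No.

Yes

Against X this mix gives (3/17)·9 + (14/17)·0 = 27/17.
Against Y this mix gives (3/17)·(-2) + (14/17)·6 = 78/17.
Against Z this mix gives (3/17)·(-5) + (14/17)·3 = 27/17.
All of Player 2's active replies (X, Z) yield 27/17, and no column does worse for Player 1. The mix makes Player 2 indifferent and guarantees 27/17, so it is optimal.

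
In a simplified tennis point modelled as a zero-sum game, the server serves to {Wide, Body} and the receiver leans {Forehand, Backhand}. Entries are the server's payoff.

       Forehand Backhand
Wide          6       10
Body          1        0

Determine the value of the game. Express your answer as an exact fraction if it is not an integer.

Row minima: Wide → 6, Body → 0; maximin = 6.
Column maxima: Forehand → 6, Backhand → 10; minimax = 6.
Since maximin = minimax = 6, there is a saddle point and the value is 6.

6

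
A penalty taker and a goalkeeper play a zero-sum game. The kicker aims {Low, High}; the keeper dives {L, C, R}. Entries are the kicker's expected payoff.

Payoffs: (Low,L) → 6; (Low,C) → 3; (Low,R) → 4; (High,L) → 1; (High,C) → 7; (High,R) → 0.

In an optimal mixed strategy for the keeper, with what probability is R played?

Row minima: Low → 3, High → 0; maximin = 3.
Column maxima: L → 6, C → 7, R → 4; minimax = 4.
3 ≠ 4, so there is no saddle point; optimal play is mixed.
L is strictly dominated by R (it gives the kicker strictly more in every row), so the keeper never plays it.
On the remaining 2×2 (Low, High vs C, R):
Let the kicker play Low with probability p. Expected payoff against C: 3p + 7(1−p) = −4p + 7; against R: 4p + 0(1−p) = 4p.
Setting these equal: −4p + 7 = 4p ⇒ −8p = -7 ⇒ p = 7/8, and the value is (-4)·(7/8) + 7 = 7/2.
For the keeper: with q = P(C), equating Low's and High's payoffs gives −q + 4 = 7q ⇒ q = 1/2.

1/2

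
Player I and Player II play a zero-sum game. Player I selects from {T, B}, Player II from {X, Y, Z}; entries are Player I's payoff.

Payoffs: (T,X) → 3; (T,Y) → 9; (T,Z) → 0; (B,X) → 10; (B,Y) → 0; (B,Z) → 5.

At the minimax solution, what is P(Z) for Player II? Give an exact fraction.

Row minima: T → 0, B → 0; maximin = 0.
Column maxima: X → 10, Y → 9, Z → 5; minimax = 5.
0 ≠ 5, so there is no saddle point; optimal play is mixed.
X is strictly dominated by Z (it gives Player I strictly more in every row), so Player II never plays it.
On the remaining 2×2 (T, B vs Y, Z):
Let Player I play T with probability p. Expected payoff against Y: 9p + 0(1−p) = 9p; against Z: 0p + 5(1−p) = −5p + 5.
Setting these equal: 9p = −5p + 5 ⇒ 14p = 5 ⇒ p = 5/14, and the value is (9)·(5/14) = 45/14.
For Player II: with q = P(Y), equating T's and B's payoffs gives 9q = −5q + 5 ⇒ q = 5/14.

9/14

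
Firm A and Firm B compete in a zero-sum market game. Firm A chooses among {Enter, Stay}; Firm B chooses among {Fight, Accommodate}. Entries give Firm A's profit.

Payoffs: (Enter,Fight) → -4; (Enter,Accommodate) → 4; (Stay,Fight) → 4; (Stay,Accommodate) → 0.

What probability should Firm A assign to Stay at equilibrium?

2/3

Row minima: Enter → -4, Stay → 0; maximin = 0.
Column maxima: Fight → 4, Accommodate → 4; minimax = 4.
0 ≠ 4, so there is no saddle point; optimal play is mixed.
Let Firm A play Enter with probability p. Expected payoff against Fight: (-4)p + 4(1−p) = −8p + 4; against Accommodate: 4p + 0(1−p) = 4p.
Setting these equal: −8p + 4 = 4p ⇒ −12p = -4 ⇒ p = 1/3, and the value is (-8)·(1/3) + 4 = 4/3.
For Firm B: with q = P(Fight), equating Enter's and Stay's payoffs gives −8q + 4 = 4q ⇒ q = 1/3.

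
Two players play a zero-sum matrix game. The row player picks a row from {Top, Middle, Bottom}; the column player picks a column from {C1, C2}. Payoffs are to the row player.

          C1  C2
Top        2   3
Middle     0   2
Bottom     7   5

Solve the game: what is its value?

Row minima: Top → 2, Middle → 0, Bottom → 5; maximin = 5.
Column maxima: C1 → 7, C2 → 5; minimax = 5.
Since maximin = minimax = 5, there is a saddle point and the value is 5.

5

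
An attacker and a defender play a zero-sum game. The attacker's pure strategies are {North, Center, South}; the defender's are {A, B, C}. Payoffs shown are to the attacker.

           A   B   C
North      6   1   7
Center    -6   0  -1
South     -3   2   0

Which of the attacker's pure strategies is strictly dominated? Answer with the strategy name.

North gives a strictly higher payoff than Center against every column: 6 > -6, 1 > 0, 7 > -1.
So Center is strictly dominated and the attacker never plays it.

Center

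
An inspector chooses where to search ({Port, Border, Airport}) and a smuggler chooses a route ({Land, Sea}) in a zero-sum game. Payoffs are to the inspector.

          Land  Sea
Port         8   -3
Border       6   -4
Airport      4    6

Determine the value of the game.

60/13

Row minima: Port → -3, Border → -4, Airport → 4; maximin = 4.
Column maxima: Land → 8, Sea → 6; minimax = 6.
4 ≠ 6, so there is no saddle point; optimal play is mixed.
Border is strictly dominated by Port, so the inspector never plays it.
On the remaining 2×2 (Port, Airport vs Land, Sea):
Let the inspector play Port with probability p. Expected payoff against Land: 8p + 4(1−p) = 4p + 4; against Sea: (-3)p + 6(1−p) = −9p + 6.
Setting these equal: 4p + 4 = −9p + 6 ⇒ 13p = 2 ⇒ p = 2/13, and the value is (4)·(2/13) + 4 = 60/13.
For the smuggler: with q = P(Land), equating Port's and Airport's payoffs gives 11q − 3 = −2q + 6 ⇒ q = 9/13.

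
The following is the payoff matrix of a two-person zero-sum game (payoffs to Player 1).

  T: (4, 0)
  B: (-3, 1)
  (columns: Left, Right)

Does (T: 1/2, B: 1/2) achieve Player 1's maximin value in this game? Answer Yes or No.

Against Left this mix gives (1/2)·4 + (1/2)·(-3) = 1/2.
Against Right this mix gives (1/2)·0 + (1/2)·1 = 1/2.
All of Player 2's active replies (Left, Right) yield 1/2, and no column does worse for Player 1. The mix makes Player 2 indifferent and guarantees 1/2, so it is optimal.

Yes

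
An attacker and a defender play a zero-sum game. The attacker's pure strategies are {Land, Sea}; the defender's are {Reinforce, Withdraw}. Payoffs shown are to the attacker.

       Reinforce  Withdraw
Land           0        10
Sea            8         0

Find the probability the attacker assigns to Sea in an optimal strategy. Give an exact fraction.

Row minima: Land → 0, Sea → 0; maximin = 0.
Column maxima: Reinforce → 8, Withdraw → 10; minimax = 8.
0 ≠ 8, so there is no saddle point; optimal play is mixed.
Let the attacker play Land with probability p. Expected payoff against Reinforce: 0p + 8(1−p) = −8p + 8; against Withdraw: 10p + 0(1−p) = 10p.
Setting these equal: −8p + 8 = 10p ⇒ −18p = -8 ⇒ p = 4/9, and the value is (-8)·(4/9) + 8 = 40/9.
For the defender: with q = P(Reinforce), equating Land's and Sea's payoffs gives −10q + 10 = 8q ⇒ q = 5/9.

5/9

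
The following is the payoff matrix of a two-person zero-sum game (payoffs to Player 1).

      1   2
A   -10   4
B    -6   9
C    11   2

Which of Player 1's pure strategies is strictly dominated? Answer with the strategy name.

A

B gives a strictly higher payoff than A against every column: -6 > -10, 9 > 4.
So A is strictly dominated and Player 1 never plays it.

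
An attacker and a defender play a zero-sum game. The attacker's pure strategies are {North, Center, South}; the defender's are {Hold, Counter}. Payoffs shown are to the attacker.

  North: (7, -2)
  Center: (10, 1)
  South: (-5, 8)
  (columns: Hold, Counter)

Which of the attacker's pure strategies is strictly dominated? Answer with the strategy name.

Center gives a strictly higher payoff than North against every column: 10 > 7, 1 > -2.
So North is strictly dominated and the attacker never plays it.

North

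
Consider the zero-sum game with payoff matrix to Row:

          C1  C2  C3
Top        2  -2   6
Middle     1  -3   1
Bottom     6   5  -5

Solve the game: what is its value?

Row minima: Top → -2, Middle → -3, Bottom → -5; maximin = -2.
Column maxima: C1 → 6, C2 → 5, C3 → 6; minimax = 5.
-2 ≠ 5, so there is no saddle point; optimal play is mixed.
Middle is strictly dominated by Top, so Row never plays it.
C1 is strictly dominated by C2 (it gives Row strictly more in every row), so Column never plays it.
On the remaining 2×2 (Top, Bottom vs C2, C3):
Let Row play Top with probability p. Expected payoff against C2: (-2)p + 5(1−p) = −7p + 5; against C3: 6p + (-5)(1−p) = 11p − 5.
Setting these equal: −7p + 5 = 11p − 5 ⇒ −18p = -10 ⇒ p = 5/9, and the value is (-7)·(5/9) + 5 = 10/9.
For Column: with q = P(C2), equating Top's and Bottom's payoffs gives −8q + 6 = 10q − 5 ⇒ q = 11/18.

10/9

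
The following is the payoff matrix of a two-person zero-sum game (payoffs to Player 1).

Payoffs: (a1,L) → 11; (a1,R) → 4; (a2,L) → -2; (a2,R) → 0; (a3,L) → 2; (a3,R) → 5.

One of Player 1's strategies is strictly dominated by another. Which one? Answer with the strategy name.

a1 gives a strictly higher payoff than a2 against every column: 11 > -2, 4 > 0.
So a2 is strictly dominated and Player 1 never plays it.

a2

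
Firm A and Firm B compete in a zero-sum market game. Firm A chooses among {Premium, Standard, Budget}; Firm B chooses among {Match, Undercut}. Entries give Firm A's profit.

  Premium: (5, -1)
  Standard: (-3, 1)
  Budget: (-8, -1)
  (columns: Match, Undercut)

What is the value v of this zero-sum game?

Row minima: Premium → -1, Standard → -3, Budget → -8; maximin = -1.
Column maxima: Match → 5, Undercut → 1; minimax = 1.
-1 ≠ 1, so there is no saddle point; optimal play is mixed.
Budget is strictly dominated by Standard, so Firm A never plays it.
On the remaining 2×2 (Premium, Standard vs Match, Undercut):
Let Firm A play Premium with probability p. Expected payoff against Match: 5p + (-3)(1−p) = 8p − 3; against Undercut: (-1)p + 1(1−p) = −2p + 1.
Setting these equal: 8p − 3 = −2p + 1 ⇒ 10p = 4 ⇒ p = 2/5, and the value is (8)·(2/5) − 3 = 1/5.
For Firm B: with q = P(Match), equating Premium's and Standard's payoffs gives 6q − 1 = −4q + 1 ⇒ q = 1/5.

1/5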